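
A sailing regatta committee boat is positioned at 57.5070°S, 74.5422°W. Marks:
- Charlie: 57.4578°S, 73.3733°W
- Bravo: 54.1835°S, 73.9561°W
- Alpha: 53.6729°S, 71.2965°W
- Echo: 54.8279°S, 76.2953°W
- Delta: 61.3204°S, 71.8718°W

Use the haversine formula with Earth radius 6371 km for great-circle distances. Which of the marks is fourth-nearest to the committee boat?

Delta

Distances from the committee boat (57.5070°S, 74.5422°W):
Charlie: 70.1 km
Echo: 317.0 km
Bravo: 371.4 km
Delta: 450.1 km
Alpha: 472.5 km
The fourth-nearest is Delta at 450.1 km.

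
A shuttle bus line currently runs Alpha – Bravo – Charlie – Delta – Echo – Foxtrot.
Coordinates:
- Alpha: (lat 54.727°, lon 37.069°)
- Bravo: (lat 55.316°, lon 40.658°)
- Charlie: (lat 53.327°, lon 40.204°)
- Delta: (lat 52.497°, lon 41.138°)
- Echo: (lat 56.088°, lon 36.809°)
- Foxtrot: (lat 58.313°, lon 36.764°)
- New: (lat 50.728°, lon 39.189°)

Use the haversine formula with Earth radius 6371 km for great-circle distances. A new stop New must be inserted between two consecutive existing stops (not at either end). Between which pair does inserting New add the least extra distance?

Added distance for inserting New between each consecutive pair:
Alpha–Bravo: 748.5 km
Bravo–Charlie: 593.6 km
Charlie–Delta: 424.0 km
Delta–Echo: 366.7 km
Echo–Foxtrot: 1226.7 km
Smallest added distance is 366.7 km, inserting between Delta and Echo.

between Delta and Echo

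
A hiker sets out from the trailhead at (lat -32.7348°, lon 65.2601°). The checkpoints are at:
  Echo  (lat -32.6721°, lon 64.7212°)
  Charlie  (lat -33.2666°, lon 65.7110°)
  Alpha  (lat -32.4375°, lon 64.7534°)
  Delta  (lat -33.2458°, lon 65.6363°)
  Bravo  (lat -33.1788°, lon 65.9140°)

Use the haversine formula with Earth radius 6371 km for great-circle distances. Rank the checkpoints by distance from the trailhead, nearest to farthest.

Echo, Alpha, Delta, Charlie, Bravo

Distances from the trailhead:
Echo (lat -32.6721°, lon 64.7212°): 50.9 km
Alpha (lat -32.4375°, lon 64.7534°): 57.8 km
Delta (lat -33.2458°, lon 65.6363°): 66.8 km
Charlie (lat -33.2666°, lon 65.7110°): 72.6 km
Bravo (lat -33.1788°, lon 65.9140°): 78.5 km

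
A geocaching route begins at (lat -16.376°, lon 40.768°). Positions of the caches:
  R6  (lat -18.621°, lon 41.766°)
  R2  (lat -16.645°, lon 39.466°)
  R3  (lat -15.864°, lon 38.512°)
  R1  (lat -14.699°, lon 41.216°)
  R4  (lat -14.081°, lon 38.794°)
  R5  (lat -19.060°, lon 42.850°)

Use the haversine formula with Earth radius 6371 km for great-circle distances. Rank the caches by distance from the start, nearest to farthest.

R2, R1, R3, R6, R4, R5

Distances from the start:
R2 (lat -16.645°, lon 39.466°): 142.0 km
R1 (lat -14.699°, lon 41.216°): 192.6 km
R3 (lat -15.864°, lon 38.512°): 247.6 km
R6 (lat -18.621°, lon 41.766°): 271.1 km
R4 (lat -14.081°, lon 38.794°): 331.6 km
R5 (lat -19.060°, lon 42.850°): 371.1 km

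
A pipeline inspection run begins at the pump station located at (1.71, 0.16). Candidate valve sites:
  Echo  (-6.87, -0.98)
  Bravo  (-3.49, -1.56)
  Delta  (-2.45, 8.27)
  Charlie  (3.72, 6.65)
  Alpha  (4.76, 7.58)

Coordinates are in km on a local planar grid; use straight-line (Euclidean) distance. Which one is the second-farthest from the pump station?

Echo

Distance to each, sorted:
Delta: 9.1 km
Echo: 8.7 km
Alpha: 8.0 km
Charlie: 6.8 km
Bravo: 5.5 km
The second-farthest is Echo at 8.7 km.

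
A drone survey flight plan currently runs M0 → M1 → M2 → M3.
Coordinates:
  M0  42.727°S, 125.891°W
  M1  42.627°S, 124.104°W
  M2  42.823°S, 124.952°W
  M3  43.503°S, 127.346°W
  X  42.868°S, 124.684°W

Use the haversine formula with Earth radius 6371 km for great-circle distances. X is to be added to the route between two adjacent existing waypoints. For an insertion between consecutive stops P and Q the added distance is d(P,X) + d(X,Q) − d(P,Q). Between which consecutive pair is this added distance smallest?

between M1 and M2

Added distance for inserting X between each consecutive pair:
M0–M1: 7.6 km
M1–M2: 4.2 km
M2–M3: 41.1 km
Smallest added distance is 4.2 km, inserting between M1 and M2.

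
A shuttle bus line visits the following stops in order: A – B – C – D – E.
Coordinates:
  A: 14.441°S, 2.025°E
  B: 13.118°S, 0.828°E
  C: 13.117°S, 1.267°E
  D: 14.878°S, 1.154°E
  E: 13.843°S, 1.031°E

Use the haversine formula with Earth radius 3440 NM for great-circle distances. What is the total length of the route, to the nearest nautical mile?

Leg distances:
A→B: 105.7 NM  (cumulative 105.7 NM)
B→C: 25.7 NM  (cumulative 131.4 NM)
C→D: 105.9 NM  (cumulative 237.3 NM)
D→E: 62.6 NM  (cumulative 299.9 NM)
Total route length ≈ 300 NM.

300 NM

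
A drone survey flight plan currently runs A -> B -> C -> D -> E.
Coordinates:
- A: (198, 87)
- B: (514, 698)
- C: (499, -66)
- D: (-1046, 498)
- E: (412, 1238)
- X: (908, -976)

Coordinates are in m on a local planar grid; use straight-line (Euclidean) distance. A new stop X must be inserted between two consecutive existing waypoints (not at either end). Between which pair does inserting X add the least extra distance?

Added distance for inserting X between each consecutive pair:
A–B: 2310.2 m
B–C: 1953.3 m
C–D: 1800.6 m
D–E: 3081.4 m
Smallest added distance is 1800.6 m, inserting between C and D.

between C and D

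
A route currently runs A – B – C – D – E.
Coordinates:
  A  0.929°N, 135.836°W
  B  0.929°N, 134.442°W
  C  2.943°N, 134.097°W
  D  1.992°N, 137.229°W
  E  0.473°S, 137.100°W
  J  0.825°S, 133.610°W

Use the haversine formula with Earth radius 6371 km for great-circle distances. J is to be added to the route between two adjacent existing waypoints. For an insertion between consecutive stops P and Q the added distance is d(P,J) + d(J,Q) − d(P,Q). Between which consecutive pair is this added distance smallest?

between A and B

Added distance for inserting J between each consecutive pair:
A–B: 376.0 km
B–C: 411.1 km
C–D: 568.7 km
D–E: 625.4 km
Smallest added distance is 376.0 km, inserting between A and B.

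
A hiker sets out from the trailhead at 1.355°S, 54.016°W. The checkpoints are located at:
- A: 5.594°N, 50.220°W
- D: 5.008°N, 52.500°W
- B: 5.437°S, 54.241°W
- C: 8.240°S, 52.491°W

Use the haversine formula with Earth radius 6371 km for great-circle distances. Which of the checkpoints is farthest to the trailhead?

A

Distance to each, sorted:
A: 880.2 km
C: 784.0 km
D: 727.3 km
B: 454.6 km
The farthest is A at 880.2 km.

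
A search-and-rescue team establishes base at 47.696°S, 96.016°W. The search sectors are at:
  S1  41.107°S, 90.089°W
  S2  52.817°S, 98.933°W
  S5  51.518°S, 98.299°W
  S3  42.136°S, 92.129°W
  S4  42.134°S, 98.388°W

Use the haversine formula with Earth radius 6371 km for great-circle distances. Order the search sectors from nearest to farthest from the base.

S5, S2, S4, S3, S1

Computing each great-circle distance from 47.696°S, 96.016°W:
S5 51.518°S, 98.299°W: 455.7 km
S2 52.817°S, 98.933°W: 605.9 km
S4 42.134°S, 98.388°W: 646.0 km
S3 42.136°S, 92.129°W: 689.6 km
S1 41.107°S, 90.089°W: 870.3 km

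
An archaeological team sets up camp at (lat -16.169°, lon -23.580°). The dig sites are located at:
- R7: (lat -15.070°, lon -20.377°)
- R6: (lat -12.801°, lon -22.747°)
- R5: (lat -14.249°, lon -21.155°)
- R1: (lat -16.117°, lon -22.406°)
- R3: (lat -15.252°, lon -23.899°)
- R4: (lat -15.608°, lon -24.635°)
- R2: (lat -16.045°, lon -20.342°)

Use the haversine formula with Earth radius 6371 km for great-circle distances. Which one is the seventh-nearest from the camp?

Distances from the camp ((lat -16.169°, lon -23.580°)):
R3: 107.5 km
R1: 125.5 km
R4: 128.9 km
R5: 336.6 km
R2: 346.2 km
R7: 364.1 km
R6: 385.1 km
The seventh-nearest is R6 at 385.1 km.

R6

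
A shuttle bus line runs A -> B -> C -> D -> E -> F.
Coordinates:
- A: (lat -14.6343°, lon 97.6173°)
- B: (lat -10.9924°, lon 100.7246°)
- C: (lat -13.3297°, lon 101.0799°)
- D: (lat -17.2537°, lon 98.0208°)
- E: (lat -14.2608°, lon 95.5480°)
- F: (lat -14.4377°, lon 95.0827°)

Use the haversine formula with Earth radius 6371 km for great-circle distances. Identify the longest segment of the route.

Leg distances:
A→B: 526.7 km
B→C: 262.7 km
C→D: 545.9 km
D→E: 425.2 km
E→F: 53.8 km
The longest leg is C–D at 545.9 km.

C–D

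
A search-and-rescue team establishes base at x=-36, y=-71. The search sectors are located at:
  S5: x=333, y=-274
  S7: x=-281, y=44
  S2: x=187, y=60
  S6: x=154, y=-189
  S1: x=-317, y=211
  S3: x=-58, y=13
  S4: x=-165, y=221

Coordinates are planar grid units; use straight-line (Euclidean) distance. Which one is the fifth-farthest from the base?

Distance to each, sorted:
S5: 421.2
S1: 398.1
S4: 319.2
S7: 270.6
S2: 258.6
S6: 223.7
S3: 86.8
The fifth-farthest is S2 at 258.6.

S2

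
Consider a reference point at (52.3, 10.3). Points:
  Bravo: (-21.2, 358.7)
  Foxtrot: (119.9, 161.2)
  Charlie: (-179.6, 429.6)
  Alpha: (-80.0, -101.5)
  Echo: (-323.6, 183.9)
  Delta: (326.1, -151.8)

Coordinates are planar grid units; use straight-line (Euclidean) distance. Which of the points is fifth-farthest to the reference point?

Distance to each, sorted:
Charlie: 479.2
Echo: 414.1
Bravo: 356.1
Delta: 318.2
Alpha: 173.2
Foxtrot: 165.3
The fifth-farthest is Alpha at 173.2.

Alpha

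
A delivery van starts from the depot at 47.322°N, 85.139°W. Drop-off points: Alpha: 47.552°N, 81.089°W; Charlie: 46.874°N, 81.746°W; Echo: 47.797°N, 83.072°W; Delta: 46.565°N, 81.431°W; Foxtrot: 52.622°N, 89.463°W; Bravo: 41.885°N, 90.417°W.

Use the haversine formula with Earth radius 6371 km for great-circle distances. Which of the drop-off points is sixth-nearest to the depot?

Distances from the depot (47.322°N, 85.139°W):
Echo: 163.8 km
Charlie: 261.6 km
Delta: 293.8 km
Alpha: 305.6 km
Foxtrot: 665.2 km
Bravo: 734.5 km
The sixth-nearest is Bravo at 734.5 km.

Bravo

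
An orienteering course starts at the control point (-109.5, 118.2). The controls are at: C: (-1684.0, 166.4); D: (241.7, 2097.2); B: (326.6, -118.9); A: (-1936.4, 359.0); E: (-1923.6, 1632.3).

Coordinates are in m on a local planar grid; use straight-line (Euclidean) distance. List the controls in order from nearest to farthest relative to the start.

B, C, A, D, E

Computing each straight-line distance from (-109.5, 118.2):
B (326.6, -118.9): 496.4 m
C (-1684.0, 166.4): 1575.2 m
A (-1936.4, 359.0): 1842.7 m
D (241.7, 2097.2): 2009.9 m
E (-1923.6, 1632.3): 2362.9 m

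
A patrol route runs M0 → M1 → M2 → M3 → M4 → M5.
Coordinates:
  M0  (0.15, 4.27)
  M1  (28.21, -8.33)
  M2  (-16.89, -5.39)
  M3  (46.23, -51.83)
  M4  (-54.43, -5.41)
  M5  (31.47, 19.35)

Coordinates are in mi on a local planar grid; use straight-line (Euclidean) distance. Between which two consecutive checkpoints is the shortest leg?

M0–M1

Leg distances:
M0→M1: 30.8 mi
M1→M2: 45.2 mi
M2→M3: 78.4 mi
M3→M4: 110.8 mi
M4→M5: 89.4 mi
The shortest leg is M0–M1 at 30.8 mi.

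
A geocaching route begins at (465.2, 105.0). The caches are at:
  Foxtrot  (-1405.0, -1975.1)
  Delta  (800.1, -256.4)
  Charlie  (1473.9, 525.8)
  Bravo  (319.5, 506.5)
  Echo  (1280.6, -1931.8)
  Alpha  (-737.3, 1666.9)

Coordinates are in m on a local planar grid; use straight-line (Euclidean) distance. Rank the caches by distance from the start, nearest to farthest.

Bravo, Delta, Charlie, Alpha, Echo, Foxtrot

Computing each straight-line distance from (465.2, 105.0):
Bravo (319.5, 506.5): 427.1 m
Delta (800.1, -256.4): 492.7 m
Charlie (1473.9, 525.8): 1093.0 m
Alpha (-737.3, 1666.9): 1971.2 m
Echo (1280.6, -1931.8): 2194.0 m
Foxtrot (-1405.0, -1975.1): 2797.2 m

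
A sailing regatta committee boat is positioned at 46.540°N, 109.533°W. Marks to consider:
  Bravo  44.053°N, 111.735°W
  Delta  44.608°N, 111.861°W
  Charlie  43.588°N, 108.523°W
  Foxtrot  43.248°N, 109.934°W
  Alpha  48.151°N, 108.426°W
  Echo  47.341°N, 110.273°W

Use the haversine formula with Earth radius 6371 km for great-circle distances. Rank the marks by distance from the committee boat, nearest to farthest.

Distances from the committee boat:
Echo 47.341°N, 110.273°W: 105.3 km
Alpha 48.151°N, 108.426°W: 197.6 km
Delta 44.608°N, 111.861°W: 281.0 km
Bravo 44.053°N, 111.735°W: 325.8 km
Charlie 43.588°N, 108.523°W: 337.7 km
Foxtrot 43.248°N, 109.934°W: 367.4 km

Echo, Alpha, Delta, Bravo, Charlie, Foxtrot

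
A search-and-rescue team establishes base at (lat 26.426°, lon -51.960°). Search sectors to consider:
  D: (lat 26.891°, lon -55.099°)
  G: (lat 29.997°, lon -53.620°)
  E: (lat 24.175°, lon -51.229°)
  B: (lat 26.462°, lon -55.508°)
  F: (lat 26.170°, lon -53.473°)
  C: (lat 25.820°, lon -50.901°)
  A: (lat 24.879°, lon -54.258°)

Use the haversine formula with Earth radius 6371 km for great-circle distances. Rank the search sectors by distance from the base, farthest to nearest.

Distance from the base at (lat 26.426°, lon -51.960°) to each:
G (lat 29.997°, lon -53.620°): 429.1 km
B (lat 26.462°, lon -55.508°): 353.3 km
D (lat 26.891°, lon -55.099°): 316.2 km
A (lat 24.879°, lon -54.258°): 287.5 km
E (lat 24.175°, lon -51.229°): 260.9 km
F (lat 26.170°, lon -53.473°): 153.5 km
C (lat 25.820°, lon -50.901°): 125.4 km

G, B, D, A, E, F, C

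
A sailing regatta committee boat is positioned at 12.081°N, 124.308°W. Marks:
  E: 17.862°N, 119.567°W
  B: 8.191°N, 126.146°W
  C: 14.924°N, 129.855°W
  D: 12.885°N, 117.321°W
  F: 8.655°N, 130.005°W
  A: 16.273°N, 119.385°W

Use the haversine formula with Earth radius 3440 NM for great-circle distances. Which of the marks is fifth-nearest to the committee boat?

Distance to each, sorted:
B: 257.6 NM
C: 366.0 NM
A: 381.3 NM
F: 394.3 NM
D: 412.4 NM
E: 442.7 NM
The fifth-nearest is D at 412.4 NM.

D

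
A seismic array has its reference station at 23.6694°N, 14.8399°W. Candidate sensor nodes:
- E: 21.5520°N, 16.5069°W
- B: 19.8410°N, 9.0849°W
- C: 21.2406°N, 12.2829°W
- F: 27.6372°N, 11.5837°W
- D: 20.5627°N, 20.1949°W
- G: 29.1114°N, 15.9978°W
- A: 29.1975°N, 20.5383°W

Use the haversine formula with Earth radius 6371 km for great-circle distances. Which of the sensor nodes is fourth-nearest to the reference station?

G

Distance to each, sorted:
E: 291.0 km
C: 376.8 km
F: 548.7 km
G: 616.0 km
D: 650.8 km
B: 730.9 km
A: 836.2 km
The fourth-nearest is G at 616.0 km.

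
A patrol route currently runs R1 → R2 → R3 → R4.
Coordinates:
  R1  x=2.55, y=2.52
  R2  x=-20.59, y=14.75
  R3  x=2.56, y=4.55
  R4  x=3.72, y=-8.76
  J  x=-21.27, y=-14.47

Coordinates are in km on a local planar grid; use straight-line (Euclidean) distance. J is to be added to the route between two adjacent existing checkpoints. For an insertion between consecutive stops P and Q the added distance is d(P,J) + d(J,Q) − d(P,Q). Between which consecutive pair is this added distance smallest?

between R1 and R2

Added distance for inserting J between each consecutive pair:
R1–R2: 32.3 km
R2–R3: 34.4 km
R3–R4: 42.8 km
Smallest added distance is 32.3 km, inserting between R1 and R2.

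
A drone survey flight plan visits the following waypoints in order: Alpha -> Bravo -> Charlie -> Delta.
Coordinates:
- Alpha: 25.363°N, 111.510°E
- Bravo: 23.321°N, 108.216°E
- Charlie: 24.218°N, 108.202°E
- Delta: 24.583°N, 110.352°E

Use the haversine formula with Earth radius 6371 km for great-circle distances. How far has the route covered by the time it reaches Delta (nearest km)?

725 km

Leg distances:
Alpha→Bravo: 403.6 km  (cumulative 403.6 km)
Bravo→Charlie: 99.8 km  (cumulative 503.4 km)
Charlie→Delta: 221.5 km  (cumulative 724.8 km)
Cumulative distance at Delta ≈ 725 km.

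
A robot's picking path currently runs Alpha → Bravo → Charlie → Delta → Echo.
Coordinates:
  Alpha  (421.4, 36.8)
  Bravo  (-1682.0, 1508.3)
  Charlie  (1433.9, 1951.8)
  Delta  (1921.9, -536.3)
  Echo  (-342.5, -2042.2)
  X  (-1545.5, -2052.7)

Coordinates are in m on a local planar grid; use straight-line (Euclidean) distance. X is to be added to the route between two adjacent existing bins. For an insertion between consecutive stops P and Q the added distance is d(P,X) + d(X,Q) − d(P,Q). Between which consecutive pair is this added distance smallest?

between Delta and Echo

Added distance for inserting X between each consecutive pair:
Alpha–Bravo: 3866.2 m
Bravo–Charlie: 5407.6 m
Charlie–Delta: 6240.3 m
Delta–Echo: 2268.1 m
Smallest added distance is 2268.1 m, inserting between Delta and Echo.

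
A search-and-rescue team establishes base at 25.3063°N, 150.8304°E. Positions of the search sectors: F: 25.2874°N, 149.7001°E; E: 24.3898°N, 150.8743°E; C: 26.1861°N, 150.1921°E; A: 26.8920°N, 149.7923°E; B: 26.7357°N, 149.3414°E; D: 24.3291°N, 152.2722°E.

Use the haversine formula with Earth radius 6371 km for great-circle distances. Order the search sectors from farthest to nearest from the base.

Distances from the base:
B 26.7357°N, 149.3414°E: 217.7 km
A 26.8920°N, 149.7923°E: 204.5 km
D 24.3291°N, 152.2722°E: 181.6 km
C 26.1861°N, 150.1921°E: 116.9 km
F 25.2874°N, 149.7001°E: 113.7 km
E 24.3898°N, 150.8743°E: 102.0 km

B, A, D, C, F, E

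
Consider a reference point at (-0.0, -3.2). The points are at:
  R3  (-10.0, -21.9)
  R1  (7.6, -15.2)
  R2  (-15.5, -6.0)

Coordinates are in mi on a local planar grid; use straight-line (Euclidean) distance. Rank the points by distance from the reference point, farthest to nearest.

Distances from the reference point:
R3 (-10.0, -21.9): 21.2 mi
R2 (-15.5, -6.0): 15.8 mi
R1 (7.6, -15.2): 14.2 mi

R3, R2, R1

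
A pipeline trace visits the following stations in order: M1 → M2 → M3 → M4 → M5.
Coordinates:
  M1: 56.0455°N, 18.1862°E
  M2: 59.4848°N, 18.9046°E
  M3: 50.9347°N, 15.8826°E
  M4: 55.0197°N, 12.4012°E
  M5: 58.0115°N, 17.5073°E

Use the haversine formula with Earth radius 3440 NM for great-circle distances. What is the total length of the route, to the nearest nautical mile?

1253 NM

Leg distances:
M1→M2: 207.8 NM  (cumulative 207.8 NM)
M2→M3: 523.5 NM  (cumulative 731.3 NM)
M3→M4: 275.6 NM  (cumulative 1006.9 NM)
M4→M5: 246.6 NM  (cumulative 1253.5 NM)
Total route length ≈ 1253 NM.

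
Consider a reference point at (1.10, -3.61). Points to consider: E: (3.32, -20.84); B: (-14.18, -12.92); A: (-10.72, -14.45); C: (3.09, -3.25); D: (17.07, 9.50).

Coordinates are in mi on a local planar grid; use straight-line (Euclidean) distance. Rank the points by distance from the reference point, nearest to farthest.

C, A, E, B, D

Distances from the reference point:
C (3.09, -3.25): 2.0 mi
A (-10.72, -14.45): 16.0 mi
E (3.32, -20.84): 17.4 mi
B (-14.18, -12.92): 17.9 mi
D (17.07, 9.50): 20.7 mi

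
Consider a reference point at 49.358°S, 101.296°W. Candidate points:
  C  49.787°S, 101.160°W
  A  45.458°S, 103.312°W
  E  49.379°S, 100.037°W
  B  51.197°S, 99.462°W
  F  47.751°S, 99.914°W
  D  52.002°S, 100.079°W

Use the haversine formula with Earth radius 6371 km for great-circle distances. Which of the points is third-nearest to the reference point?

F

Distance to each, sorted:
C: 48.7 km
E: 91.2 km
F: 205.6 km
B: 242.5 km
D: 306.2 km
A: 459.4 km
The third-nearest is F at 205.6 km.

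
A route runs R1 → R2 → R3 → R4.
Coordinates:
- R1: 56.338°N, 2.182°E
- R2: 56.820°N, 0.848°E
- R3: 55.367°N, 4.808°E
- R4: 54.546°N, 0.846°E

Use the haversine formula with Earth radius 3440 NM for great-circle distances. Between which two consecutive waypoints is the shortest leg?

R1–R2

Leg distances:
R1→R2: 52.8 NM
R2→R3: 158.7 NM
R3→R4: 145.2 NM
The shortest leg is R1–R2 at 52.8 NM.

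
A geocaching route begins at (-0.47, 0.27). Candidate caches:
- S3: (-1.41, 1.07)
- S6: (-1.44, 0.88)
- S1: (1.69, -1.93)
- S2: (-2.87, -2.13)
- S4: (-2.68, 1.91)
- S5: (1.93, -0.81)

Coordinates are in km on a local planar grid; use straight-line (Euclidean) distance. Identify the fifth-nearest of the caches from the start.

S1

Distances from the start ((-0.47, 0.27)):
S6: 1.1 km
S3: 1.2 km
S5: 2.6 km
S4: 2.8 km
S1: 3.1 km
S2: 3.4 km
The fifth-nearest is S1 at 3.1 km.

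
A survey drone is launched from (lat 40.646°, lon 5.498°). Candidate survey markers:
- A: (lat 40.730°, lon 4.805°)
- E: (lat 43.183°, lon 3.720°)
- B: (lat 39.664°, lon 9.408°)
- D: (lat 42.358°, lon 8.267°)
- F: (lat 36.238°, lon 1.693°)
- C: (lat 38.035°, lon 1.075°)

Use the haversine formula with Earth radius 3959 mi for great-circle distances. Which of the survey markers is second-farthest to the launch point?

Distances from the launch point ((lat 40.646°, lon 5.498°)):
F: 367.6 mi
C: 297.3 mi
B: 217.3 mi
E: 197.7 mi
D: 185.8 mi
A: 36.8 mi
The second-farthest is C at 297.3 mi.

C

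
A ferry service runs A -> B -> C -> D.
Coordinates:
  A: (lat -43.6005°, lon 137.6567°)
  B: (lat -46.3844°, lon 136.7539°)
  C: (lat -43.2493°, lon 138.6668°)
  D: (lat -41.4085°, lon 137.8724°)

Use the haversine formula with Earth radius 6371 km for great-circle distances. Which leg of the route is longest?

B–C

Leg distances:
A→B: 317.6 km
B→C: 379.8 km
C→D: 214.8 km
The longest leg is B–C at 379.8 km.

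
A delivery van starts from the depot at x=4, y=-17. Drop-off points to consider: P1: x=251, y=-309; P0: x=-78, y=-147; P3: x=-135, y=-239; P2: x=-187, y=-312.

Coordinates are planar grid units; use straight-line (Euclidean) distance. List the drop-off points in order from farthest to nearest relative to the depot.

P1, P2, P3, P0

Distances from the depot:
P1 x=251, y=-309: 382.5
P2 x=-187, y=-312: 351.4
P3 x=-135, y=-239: 261.9
P0 x=-78, y=-147: 153.7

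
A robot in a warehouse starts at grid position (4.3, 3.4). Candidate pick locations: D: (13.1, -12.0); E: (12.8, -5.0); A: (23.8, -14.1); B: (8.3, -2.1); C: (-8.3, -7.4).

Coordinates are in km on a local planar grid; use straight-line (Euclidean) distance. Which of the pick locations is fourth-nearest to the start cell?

D

Distance to each, sorted:
B: 6.8 km
E: 12.0 km
C: 16.6 km
D: 17.7 km
A: 26.2 km
The fourth-nearest is D at 17.7 km.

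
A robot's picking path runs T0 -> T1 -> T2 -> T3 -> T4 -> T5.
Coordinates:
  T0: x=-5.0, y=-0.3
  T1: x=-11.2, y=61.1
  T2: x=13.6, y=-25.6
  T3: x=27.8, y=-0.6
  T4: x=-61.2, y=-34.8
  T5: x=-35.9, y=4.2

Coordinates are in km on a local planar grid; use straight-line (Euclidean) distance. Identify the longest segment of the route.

T3–T4

Leg distances:
T0→T1: 61.7 km
T1→T2: 90.2 km
T2→T3: 28.8 km
T3→T4: 95.3 km
T4→T5: 46.5 km
The longest leg is T3–T4 at 95.3 km.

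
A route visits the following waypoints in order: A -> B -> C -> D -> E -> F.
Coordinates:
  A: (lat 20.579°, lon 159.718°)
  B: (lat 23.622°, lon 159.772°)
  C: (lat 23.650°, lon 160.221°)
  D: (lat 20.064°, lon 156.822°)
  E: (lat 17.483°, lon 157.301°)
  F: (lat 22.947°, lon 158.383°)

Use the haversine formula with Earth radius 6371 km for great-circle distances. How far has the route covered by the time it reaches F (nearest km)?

Leg distances:
A→B: 338.4 km  (cumulative 338.4 km)
B→C: 45.8 km  (cumulative 384.3 km)
C→D: 531.0 km  (cumulative 915.3 km)
D→E: 291.4 km  (cumulative 1206.7 km)
E→F: 618.0 km  (cumulative 1824.6 km)
Cumulative distance at F ≈ 1825 km.

1825 km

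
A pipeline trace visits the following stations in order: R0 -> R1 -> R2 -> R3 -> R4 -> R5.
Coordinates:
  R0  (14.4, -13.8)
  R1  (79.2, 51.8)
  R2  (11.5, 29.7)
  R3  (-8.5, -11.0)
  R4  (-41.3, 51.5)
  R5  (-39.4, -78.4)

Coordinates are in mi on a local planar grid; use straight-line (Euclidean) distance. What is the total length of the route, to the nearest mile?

Leg distances:
R0→R1: 92.2 mi  (cumulative 92.2 mi)
R1→R2: 71.2 mi  (cumulative 163.4 mi)
R2→R3: 45.3 mi  (cumulative 208.8 mi)
R3→R4: 70.6 mi  (cumulative 279.4 mi)
R4→R5: 129.9 mi  (cumulative 409.3 mi)
Total route length ≈ 409 mi.

409 mi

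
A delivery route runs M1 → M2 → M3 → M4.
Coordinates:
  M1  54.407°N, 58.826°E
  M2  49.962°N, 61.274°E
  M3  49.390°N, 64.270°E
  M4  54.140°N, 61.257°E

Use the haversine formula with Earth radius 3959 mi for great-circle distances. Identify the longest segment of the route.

Leg distances:
M1→M2: 324.1 mi
M2→M3: 139.7 mi
M3→M4: 352.5 mi
The longest leg is M3–M4 at 352.5 mi.

M3–M4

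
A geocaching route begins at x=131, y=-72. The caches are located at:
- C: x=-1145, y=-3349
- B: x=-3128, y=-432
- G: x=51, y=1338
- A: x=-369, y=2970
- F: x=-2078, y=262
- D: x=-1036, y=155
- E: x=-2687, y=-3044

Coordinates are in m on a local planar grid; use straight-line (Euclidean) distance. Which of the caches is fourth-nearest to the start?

A

Distances from the start (x=131, y=-72):
D: 1188.9 m
G: 1412.3 m
F: 2234.1 m
A: 3082.8 m
B: 3278.8 m
C: 3516.7 m
E: 4095.6 m
The fourth-nearest is A at 3082.8 m.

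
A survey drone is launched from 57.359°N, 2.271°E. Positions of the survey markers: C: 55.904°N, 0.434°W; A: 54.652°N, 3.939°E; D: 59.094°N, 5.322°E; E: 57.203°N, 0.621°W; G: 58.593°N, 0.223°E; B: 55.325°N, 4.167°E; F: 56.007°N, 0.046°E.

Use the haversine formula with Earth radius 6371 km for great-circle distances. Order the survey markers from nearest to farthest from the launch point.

Distances from the launch point:
E 57.203°N, 0.621°W: 174.7 km
G 58.593°N, 0.223°E: 182.8 km
F 56.007°N, 0.046°E: 202.6 km
C 55.904°N, 0.434°W: 231.4 km
B 55.325°N, 4.167°E: 254.5 km
D 59.094°N, 5.322°E: 262.9 km
A 54.652°N, 3.939°E: 318.3 km

E, G, F, C, B, D, A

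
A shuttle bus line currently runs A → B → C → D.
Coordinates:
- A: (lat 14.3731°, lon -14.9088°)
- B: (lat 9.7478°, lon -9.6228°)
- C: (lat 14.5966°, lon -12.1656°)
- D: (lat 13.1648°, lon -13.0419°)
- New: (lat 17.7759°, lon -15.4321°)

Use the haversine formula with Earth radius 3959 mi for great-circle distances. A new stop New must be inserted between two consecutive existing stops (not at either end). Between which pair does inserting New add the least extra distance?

Added distance for inserting New between each consecutive pair:
A–B: 436.3 mi
B–C: 609.9 mi
C–D: 549.7 mi
Smallest added distance is 436.3 mi, inserting between A and B.

between A and B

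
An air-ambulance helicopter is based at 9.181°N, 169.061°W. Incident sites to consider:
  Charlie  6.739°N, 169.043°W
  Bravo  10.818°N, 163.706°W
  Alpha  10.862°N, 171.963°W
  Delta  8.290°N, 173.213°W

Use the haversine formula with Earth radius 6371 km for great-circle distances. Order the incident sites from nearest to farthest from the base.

Distance from the base at 9.181°N, 169.061°W to each:
Charlie 6.739°N, 169.043°W: 271.5 km
Alpha 10.862°N, 171.963°W: 368.7 km
Delta 8.290°N, 173.213°W: 467.0 km
Bravo 10.818°N, 163.706°W: 614.0 km

Charlie, Alpha, Delta, Bravo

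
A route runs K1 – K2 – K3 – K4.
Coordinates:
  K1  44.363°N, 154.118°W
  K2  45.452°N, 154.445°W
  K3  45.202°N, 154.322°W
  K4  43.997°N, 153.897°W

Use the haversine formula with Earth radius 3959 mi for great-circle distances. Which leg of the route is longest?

K3–K4

Leg distances:
K1→K2: 76.9 mi
K2→K3: 18.3 mi
K3→K4: 85.8 mi
The longest leg is K3–K4 at 85.8 mi.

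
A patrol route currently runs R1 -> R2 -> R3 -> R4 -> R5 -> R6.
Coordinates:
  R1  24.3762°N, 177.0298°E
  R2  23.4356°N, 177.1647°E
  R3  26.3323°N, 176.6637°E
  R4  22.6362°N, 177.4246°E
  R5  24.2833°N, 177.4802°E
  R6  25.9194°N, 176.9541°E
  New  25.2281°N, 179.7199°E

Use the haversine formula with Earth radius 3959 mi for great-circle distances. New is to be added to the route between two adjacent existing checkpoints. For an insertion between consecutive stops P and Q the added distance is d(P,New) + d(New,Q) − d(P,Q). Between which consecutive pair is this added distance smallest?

Added distance for inserting New between each consecutive pair:
R1–R2: 316.2 mi
R2–R3: 205.3 mi
R3–R4: 175.4 mi
R4–R5: 271.5 mi
R5–R6: 216.1 mi
Smallest added distance is 175.4 mi, inserting between R3 and R4.

between R3 and R4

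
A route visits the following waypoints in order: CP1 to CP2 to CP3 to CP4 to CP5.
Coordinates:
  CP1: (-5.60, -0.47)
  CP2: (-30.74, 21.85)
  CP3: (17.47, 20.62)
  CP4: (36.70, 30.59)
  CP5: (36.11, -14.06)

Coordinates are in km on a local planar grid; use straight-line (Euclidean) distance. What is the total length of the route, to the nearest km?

148 km

Leg distances:
CP1→CP2: 33.6 km  (cumulative 33.6 km)
CP2→CP3: 48.2 km  (cumulative 81.8 km)
CP3→CP4: 21.7 km  (cumulative 103.5 km)
CP4→CP5: 44.7 km  (cumulative 148.2 km)
Total route length ≈ 148 km.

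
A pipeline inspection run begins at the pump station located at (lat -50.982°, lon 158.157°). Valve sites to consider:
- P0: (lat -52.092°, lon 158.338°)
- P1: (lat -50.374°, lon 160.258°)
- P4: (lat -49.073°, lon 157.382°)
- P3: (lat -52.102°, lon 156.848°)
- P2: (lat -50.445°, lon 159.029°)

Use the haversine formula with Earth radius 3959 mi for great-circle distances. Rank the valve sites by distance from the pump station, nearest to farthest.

Distance from the pump station at (lat -50.982°, lon 158.157°) to each:
P2 (lat -50.445°, lon 159.029°): 53.2 mi
P0 (lat -52.092°, lon 158.338°): 77.1 mi
P3 (lat -52.102°, lon 156.848°): 95.7 mi
P1 (lat -50.374°, lon 160.258°): 101.1 mi
P4 (lat -49.073°, lon 157.382°): 136.3 mi

P2, P0, P3, P1, P4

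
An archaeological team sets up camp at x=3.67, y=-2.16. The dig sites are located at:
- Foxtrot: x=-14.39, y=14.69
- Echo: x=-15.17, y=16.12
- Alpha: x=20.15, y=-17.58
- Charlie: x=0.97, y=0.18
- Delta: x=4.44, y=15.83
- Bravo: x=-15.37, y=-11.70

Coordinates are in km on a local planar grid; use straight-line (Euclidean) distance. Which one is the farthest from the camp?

Distance to each, sorted:
Echo: 26.3 km
Foxtrot: 24.7 km
Alpha: 22.6 km
Bravo: 21.3 km
Delta: 18.0 km
Charlie: 3.6 km
The farthest is Echo at 26.3 km.

Echo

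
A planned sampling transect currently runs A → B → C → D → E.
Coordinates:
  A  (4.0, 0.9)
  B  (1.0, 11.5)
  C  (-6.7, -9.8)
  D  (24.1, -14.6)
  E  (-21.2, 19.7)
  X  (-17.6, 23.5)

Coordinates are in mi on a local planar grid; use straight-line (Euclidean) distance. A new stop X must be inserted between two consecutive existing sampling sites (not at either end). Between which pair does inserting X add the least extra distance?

Added distance for inserting X between each consecutive pair:
A–B: 42.4 mi
B–C: 34.5 mi
C–D: 60.4 mi
D–E: 4.9 mi
Smallest added distance is 4.9 mi, inserting between D and E.

between D and E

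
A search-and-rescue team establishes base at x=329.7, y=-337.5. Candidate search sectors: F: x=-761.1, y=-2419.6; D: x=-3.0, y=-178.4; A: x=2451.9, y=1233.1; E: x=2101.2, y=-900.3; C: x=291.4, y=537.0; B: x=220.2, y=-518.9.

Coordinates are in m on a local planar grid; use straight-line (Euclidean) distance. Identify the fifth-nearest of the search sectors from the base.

F

Distance to each, sorted:
B: 211.9 m
D: 368.8 m
C: 875.3 m
E: 1858.8 m
F: 2350.5 m
A: 2640.2 m
The fifth-nearest is F at 2350.5 m.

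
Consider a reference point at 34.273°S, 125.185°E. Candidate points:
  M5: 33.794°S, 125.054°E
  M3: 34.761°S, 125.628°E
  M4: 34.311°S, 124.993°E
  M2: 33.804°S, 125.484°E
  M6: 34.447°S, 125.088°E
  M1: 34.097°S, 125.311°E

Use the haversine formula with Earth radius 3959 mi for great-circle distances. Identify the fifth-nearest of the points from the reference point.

M2

Distances from the reference point (34.273°S, 125.185°E):
M4: 11.3 mi
M6: 13.2 mi
M1: 14.1 mi
M5: 33.9 mi
M2: 36.7 mi
M3: 42.1 mi
The fifth-nearest is M2 at 36.7 mi.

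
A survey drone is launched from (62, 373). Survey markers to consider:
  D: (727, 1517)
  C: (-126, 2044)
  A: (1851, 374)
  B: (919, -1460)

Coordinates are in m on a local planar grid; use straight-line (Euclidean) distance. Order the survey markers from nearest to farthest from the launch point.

D, C, A, B

Distances from the launch point:
D (727, 1517): 1323.2 m
C (-126, 2044): 1681.5 m
A (1851, 374): 1789.0 m
B (919, -1460): 2023.4 m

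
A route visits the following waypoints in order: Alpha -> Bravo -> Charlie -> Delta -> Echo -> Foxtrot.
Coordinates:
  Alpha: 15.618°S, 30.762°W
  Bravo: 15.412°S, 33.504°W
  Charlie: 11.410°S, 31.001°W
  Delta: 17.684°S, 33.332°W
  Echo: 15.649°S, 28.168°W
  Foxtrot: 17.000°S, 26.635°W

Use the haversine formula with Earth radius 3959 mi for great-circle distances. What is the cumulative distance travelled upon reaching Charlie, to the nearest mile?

Leg distances:
Alpha→Bravo: 183.1 mi  (cumulative 183.1 mi)
Bravo→Charlie: 323.7 mi  (cumulative 506.8 mi)
Cumulative distance at Charlie ≈ 507 mi.

507 mi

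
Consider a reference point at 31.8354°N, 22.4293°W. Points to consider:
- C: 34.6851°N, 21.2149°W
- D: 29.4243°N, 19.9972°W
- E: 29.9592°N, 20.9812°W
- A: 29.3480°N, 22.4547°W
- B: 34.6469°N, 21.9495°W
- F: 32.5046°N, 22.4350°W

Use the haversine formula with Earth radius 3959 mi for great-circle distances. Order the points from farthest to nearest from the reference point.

D, C, B, A, E, F

Distance from the reference point at 31.8354°N, 22.4293°W to each:
D 29.4243°N, 19.9972°W: 220.6 mi
C 34.6851°N, 21.2149°W: 209.0 mi
B 34.6469°N, 21.9495°W: 196.2 mi
A 29.3480°N, 22.4547°W: 171.9 mi
E 29.9592°N, 20.9812°W: 155.5 mi
F 32.5046°N, 22.4350°W: 46.2 mi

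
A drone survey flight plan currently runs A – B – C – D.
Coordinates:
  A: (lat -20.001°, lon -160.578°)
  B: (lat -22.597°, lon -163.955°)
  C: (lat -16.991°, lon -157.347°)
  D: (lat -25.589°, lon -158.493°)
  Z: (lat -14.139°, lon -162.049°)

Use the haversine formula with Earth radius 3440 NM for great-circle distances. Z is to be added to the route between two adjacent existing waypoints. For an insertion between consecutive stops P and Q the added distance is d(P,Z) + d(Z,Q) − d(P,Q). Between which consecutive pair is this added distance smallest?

Added distance for inserting Z between each consecutive pair:
A–B: 636.3 NM
B–C: 338.1 NM
C–D: 517.2 NM
Smallest added distance is 338.1 NM, inserting between B and C.

between B and C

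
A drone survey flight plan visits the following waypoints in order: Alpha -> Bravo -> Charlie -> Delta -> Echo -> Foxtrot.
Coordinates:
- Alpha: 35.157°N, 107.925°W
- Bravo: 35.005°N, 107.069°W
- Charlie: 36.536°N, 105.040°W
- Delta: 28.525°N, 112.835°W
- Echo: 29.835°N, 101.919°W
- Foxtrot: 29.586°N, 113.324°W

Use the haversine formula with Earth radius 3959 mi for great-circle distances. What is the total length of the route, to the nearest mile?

Leg distances:
Alpha→Bravo: 49.5 mi  (cumulative 49.5 mi)
Bravo→Charlie: 155.3 mi  (cumulative 204.9 mi)
Charlie→Delta: 715.4 mi  (cumulative 920.3 mi)
Delta→Echo: 664.5 mi  (cumulative 1584.7 mi)
Echo→Foxtrot: 684.4 mi  (cumulative 2269.1 mi)
Total route length ≈ 2269 mi.

2269 mi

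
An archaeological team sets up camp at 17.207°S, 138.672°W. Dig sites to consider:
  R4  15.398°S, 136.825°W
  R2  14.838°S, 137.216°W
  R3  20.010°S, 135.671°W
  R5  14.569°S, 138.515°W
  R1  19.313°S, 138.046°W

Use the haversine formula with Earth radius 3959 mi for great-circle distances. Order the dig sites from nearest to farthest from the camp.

Distances from the camp:
R1 19.313°S, 138.046°W: 151.2 mi
R4 15.398°S, 136.825°W: 175.0 mi
R5 14.569°S, 138.515°W: 182.6 mi
R2 14.838°S, 137.216°W: 190.1 mi
R3 20.010°S, 135.671°W: 275.9 mi

R1, R4, R5, R2, R3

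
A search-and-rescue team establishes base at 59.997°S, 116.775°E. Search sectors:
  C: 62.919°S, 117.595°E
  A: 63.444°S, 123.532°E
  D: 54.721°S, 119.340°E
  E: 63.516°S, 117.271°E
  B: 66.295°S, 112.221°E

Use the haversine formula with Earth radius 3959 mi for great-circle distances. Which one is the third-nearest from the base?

Distances from the base (59.997°S, 116.775°E):
C: 203.7 mi
E: 243.7 mi
A: 324.7 mi
D: 376.8 mi
B: 457.5 mi
The third-nearest is A at 324.7 mi.

A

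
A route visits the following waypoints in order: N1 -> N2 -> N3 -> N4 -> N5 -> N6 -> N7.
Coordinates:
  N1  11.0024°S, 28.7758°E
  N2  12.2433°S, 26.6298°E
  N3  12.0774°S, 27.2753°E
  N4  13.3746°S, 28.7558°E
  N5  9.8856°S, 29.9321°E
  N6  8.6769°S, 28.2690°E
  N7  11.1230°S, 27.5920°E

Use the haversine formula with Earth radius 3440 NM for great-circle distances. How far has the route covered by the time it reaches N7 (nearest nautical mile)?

Leg distances:
N1→N2: 146.6 NM  (cumulative 146.6 NM)
N2→N3: 39.2 NM  (cumulative 185.7 NM)
N3→N4: 116.5 NM  (cumulative 302.3 NM)
N4→N5: 220.6 NM  (cumulative 522.9 NM)
N5→N6: 122.4 NM  (cumulative 645.2 NM)
N6→N7: 152.2 NM  (cumulative 797.5 NM)
Cumulative distance at N7 ≈ 797 NM.

797 NM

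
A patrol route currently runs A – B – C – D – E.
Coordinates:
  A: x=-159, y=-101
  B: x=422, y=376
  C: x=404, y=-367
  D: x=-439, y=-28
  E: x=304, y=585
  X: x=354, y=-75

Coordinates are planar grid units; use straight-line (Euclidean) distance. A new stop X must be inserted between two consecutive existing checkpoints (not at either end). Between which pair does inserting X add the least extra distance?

Added distance for inserting X between each consecutive pair:
A–B: 218.0
B–C: 9.1
C–D: 182.0
D–E: 493.0
Smallest added distance is 9.1, inserting between B and C.

between B and C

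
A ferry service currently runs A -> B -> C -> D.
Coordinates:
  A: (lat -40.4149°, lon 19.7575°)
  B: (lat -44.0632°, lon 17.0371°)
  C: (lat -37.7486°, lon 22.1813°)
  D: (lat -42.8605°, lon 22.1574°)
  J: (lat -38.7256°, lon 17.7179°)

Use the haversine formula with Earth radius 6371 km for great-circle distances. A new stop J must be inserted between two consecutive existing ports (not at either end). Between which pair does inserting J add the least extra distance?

Added distance for inserting J between each consecutive pair:
A–B: 389.5 km
B–C: 176.7 km
C–D: 428.5 km
Smallest added distance is 176.7 km, inserting between B and C.

between B and C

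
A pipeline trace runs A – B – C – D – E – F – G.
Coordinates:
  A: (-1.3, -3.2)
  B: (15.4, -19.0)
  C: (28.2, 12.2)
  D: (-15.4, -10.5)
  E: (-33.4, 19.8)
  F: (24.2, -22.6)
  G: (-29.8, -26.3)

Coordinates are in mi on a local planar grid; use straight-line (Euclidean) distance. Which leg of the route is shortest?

Leg distances:
A→B: 23.0 mi
B→C: 33.7 mi
C→D: 49.2 mi
D→E: 35.2 mi
E→F: 71.5 mi
F→G: 54.1 mi
The shortest leg is A–B at 23.0 mi.

A–B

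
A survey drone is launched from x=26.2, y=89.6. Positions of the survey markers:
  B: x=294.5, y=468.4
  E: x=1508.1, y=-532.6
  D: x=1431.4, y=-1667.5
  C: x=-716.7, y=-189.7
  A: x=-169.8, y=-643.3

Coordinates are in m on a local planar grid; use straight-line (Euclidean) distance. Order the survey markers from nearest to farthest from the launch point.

Distances from the launch point:
B x=294.5, y=468.4: 464.2 m
A x=-169.8, y=-643.3: 758.7 m
C x=-716.7, y=-189.7: 793.7 m
E x=1508.1, y=-532.6: 1607.2 m
D x=1431.4, y=-1667.5: 2249.9 m

B, A, C, E, D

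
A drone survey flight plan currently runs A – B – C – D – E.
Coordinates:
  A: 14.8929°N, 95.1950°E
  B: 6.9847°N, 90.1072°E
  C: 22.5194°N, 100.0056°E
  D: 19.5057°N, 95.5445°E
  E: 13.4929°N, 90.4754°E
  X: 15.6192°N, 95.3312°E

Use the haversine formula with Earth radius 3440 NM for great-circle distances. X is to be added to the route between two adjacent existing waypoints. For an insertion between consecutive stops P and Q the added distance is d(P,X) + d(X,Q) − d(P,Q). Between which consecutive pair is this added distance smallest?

Added distance for inserting X between each consecutive pair:
A–B: 85.5 NM
B–C: 0.0 NM
C–D: 416.9 NM
D–E: 79.3 NM
Smallest added distance is 0.0 NM, inserting between B and C.

between B and C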